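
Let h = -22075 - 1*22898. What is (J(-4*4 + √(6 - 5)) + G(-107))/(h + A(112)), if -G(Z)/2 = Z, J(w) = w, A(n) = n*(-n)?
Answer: -199/57517 ≈ -0.0034598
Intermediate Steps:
A(n) = -n²
h = -44973 (h = -22075 - 22898 = -44973)
G(Z) = -2*Z
(J(-4*4 + √(6 - 5)) + G(-107))/(h + A(112)) = ((-4*4 + √(6 - 5)) - 2*(-107))/(-44973 - 1*112²) = ((-16 + √1) + 214)/(-44973 - 1*12544) = ((-16 + 1) + 214)/(-44973 - 12544) = (-15 + 214)/(-57517) = 199*(-1/57517) = -199/57517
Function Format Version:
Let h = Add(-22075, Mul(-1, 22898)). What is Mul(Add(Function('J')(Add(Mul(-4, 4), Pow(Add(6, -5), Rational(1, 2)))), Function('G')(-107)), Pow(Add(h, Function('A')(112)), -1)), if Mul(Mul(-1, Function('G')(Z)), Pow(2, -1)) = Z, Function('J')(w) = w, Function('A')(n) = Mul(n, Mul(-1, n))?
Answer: Rational(-199, 57517) ≈ -0.0034598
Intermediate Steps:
Function('A')(n) = Mul(-1, Pow(n, 2))
h = -44973 (h = Add(-22075, -22898) = -44973)
Function('G')(Z) = Mul(-2, Z)
Mul(Add(Function('J')(Add(Mul(-4, 4), Pow(Add(6, -5), Rational(1, 2)))), Function('G')(-107)), Pow(Add(h, Function('A')(112)), -1)) = Mul(Add(Add(Mul(-4, 4), Pow(Add(6, -5), Rational(1, 2))), Mul(-2, -107)), Pow(Add(-44973, Mul(-1, Pow(112, 2))), -1)) = Mul(Add(Add(-16, Pow(1, Rational(1, 2))), 214), Pow(Add(-44973, Mul(-1, 12544)), -1)) = Mul(Add(Add(-16, 1), 214), Pow(Add(-44973, -12544), -1)) = Mul(Add(-15, 214), Pow(-57517, -1)) = Mul(199, Rational(-1, 57517)) = Rational(-199, 57517)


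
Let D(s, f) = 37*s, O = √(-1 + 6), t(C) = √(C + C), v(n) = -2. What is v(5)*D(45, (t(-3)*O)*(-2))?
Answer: -3330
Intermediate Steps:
t(C) = √2*√C (t(C) = √(2*C) = √2*√C)
O = √5 ≈ 2.2361
v(5)*D(45, (t(-3)*O)*(-2)) = -74*45 = -2*1665 = -3330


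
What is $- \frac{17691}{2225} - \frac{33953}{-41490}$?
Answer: $- \frac{131690833}{18463050} \approx -7.1327$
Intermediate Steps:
$- \frac{17691}{2225} - \frac{33953}{-41490} = \left(-17691\right) \frac{1}{2225} - - \frac{33953}{41490} = - \frac{17691}{2225} + \frac{33953}{41490} = - \frac{131690833}{18463050}$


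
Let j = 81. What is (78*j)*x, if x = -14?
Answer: -88452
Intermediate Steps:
(78*j)*x = (78*81)*(-14) = 6318*(-14) = -88452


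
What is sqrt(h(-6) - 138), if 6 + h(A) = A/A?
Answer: I*sqrt(143) ≈ 11.958*I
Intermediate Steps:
h(A) = -5 (h(A) = -6 + A/A = -6 + 1 = -5)
sqrt(h(-6) - 138) = sqrt(-5 - 138) = sqrt(-143) = I*sqrt(143)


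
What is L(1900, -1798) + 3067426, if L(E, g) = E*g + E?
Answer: -346874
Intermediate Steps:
L(E, g) = E + E*g
L(1900, -1798) + 3067426 = 1900*(1 - 1798) + 3067426 = 1900*(-1797) + 3067426 = -3414300 + 3067426 = -346874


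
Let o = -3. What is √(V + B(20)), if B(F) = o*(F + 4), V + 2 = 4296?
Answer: √4222 ≈ 64.977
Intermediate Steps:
V = 4294 (V = -2 + 4296 = 4294)
B(F) = -12 - 3*F (B(F) = -3*(F + 4) = -3*(4 + F) = -12 - 3*F)
√(V + B(20)) = √(4294 + (-12 - 3*20)) = √(4294 + (-12 - 60)) = √(4294 - 72) = √4222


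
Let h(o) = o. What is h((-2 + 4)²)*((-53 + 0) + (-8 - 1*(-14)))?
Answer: -188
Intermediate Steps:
h((-2 + 4)²)*((-53 + 0) + (-8 - 1*(-14))) = (-2 + 4)²*((-53 + 0) + (-8 - 1*(-14))) = 2²*(-53 + (-8 + 14)) = 4*(-53 + 6) = 4*(-47) = -188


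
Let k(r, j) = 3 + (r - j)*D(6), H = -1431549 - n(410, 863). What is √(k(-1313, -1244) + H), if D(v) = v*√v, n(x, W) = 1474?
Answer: √(-1433020 - 414*√6) ≈ 1197.5*I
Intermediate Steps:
D(v) = v^(3/2)
H = -1433023 (H = -1431549 - 1*1474 = -1431549 - 1474 = -1433023)
k(r, j) = 3 + 6*√6*(r - j) (k(r, j) = 3 + (r - j)*6^(3/2) = 3 + (r - j)*(6*√6) = 3 + 6*√6*(r - j))
√(k(-1313, -1244) + H) = √((3 - 6*(-1244)*√6 + 6*(-1313)*√6) - 1433023) = √((3 + 7464*√6 - 7878*√6) - 1433023) = √((3 - 414*√6) - 1433023) = √(-1433020 - 414*√6)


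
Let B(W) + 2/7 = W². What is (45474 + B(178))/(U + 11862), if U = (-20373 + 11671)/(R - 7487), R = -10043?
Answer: 4734011560/727823467 ≈ 6.5043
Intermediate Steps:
B(W) = -2/7 + W²
U = 4351/8765 (U = (-20373 + 11671)/(-10043 - 7487) = -8702/(-17530) = -8702*(-1/17530) = 4351/8765 ≈ 0.49641)
(45474 + B(178))/(U + 11862) = (45474 + (-2/7 + 178²))/(4351/8765 + 11862) = (45474 + (-2/7 + 31684))/(103974781/8765) = (45474 + 221786/7)*(8765/103974781) = (540104/7)*(8765/103974781) = 4734011560/727823467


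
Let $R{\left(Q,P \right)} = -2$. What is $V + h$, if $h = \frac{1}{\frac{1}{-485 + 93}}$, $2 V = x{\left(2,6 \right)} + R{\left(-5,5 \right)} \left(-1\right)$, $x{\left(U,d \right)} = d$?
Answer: $-388$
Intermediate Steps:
$V = 4$ ($V = \frac{6 - -2}{2} = \frac{6 + 2}{2} = \frac{1}{2} \cdot 8 = 4$)
$h = -392$ ($h = \frac{1}{\frac{1}{-392}} = \frac{1}{- \frac{1}{392}} = -392$)
$V + h = 4 - 392 = -388$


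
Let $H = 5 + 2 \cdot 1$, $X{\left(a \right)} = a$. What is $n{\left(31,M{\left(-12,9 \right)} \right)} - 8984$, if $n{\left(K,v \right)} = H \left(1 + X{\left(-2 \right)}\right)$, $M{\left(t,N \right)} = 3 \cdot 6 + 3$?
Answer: $-8991$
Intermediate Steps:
$H = 7$ ($H = 5 + 2 = 7$)
$M{\left(t,N \right)} = 21$ ($M{\left(t,N \right)} = 18 + 3 = 21$)
$n{\left(K,v \right)} = -7$ ($n{\left(K,v \right)} = 7 \left(1 - 2\right) = 7 \left(-1\right) = -7$)
$n{\left(31,M{\left(-12,9 \right)} \right)} - 8984 = -7 - 8984 = -8991$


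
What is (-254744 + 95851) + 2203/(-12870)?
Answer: -2044955113/12870 ≈ -1.5889e+5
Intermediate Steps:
(-254744 + 95851) + 2203/(-12870) = -158893 + 2203*(-1/12870) = -158893 - 2203/12870 = -2044955113/12870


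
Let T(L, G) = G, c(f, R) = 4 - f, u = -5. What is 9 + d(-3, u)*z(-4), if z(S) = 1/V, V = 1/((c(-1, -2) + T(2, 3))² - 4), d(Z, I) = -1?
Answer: -51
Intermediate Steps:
V = 1/60 (V = 1/(((4 - 1*(-1)) + 3)² - 4) = 1/(((4 + 1) + 3)² - 4) = 1/((5 + 3)² - 4) = 1/(8² - 4) = 1/(64 - 4) = 1/60 ≈ 0.016667)
z(S) = 60 (z(S) = 1/(1/60) = 60)
9 + d(-3, u)*z(-4) = 9 - 1*60 = 9 - 60 = -51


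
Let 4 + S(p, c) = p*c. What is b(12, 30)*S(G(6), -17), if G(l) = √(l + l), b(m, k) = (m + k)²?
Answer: -7056 - 59976*√3 ≈ -1.1094e+5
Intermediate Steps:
b(m, k) = (k + m)²
G(l) = √2*√l (G(l) = √(2*l) = √2*√l)
S(p, c) = -4 + c*p (S(p, c) = -4 + p*c = -4 + c*p)
b(12, 30)*S(G(6), -17) = (30 + 12)²*(-4 - 17*√2*√6) = 42²*(-4 - 34*√3) = 1764*(-4 - 34*√3) = -7056 - 59976*√3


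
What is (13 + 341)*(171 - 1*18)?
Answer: 54162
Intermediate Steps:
(13 + 341)*(171 - 1*18) = 354*(171 - 18) = 354*153 = 54162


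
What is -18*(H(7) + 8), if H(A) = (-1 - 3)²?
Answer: -432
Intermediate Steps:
H(A) = 16 (H(A) = (-4)² = 16)
-18*(H(7) + 8) = -18*(16 + 8) = -18*24 = -432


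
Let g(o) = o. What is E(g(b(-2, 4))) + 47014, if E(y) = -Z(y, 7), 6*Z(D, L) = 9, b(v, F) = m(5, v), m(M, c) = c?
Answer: 94025/2 ≈ 47013.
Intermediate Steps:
b(v, F) = v
Z(D, L) = 3/2 (Z(D, L) = (⅙)*9 = 3/2)
E(y) = -3/2 (E(y) = -1*3/2 = -3/2)
E(g(b(-2, 4))) + 47014 = -3/2 + 47014 = 94025/2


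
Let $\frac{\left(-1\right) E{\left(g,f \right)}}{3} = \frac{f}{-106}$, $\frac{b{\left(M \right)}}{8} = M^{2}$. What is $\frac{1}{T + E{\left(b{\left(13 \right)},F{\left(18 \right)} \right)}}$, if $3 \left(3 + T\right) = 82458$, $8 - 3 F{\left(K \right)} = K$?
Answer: $\frac{53}{1456594} \approx 3.6386 \cdot 10^{-5}$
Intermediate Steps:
$b{\left(M \right)} = 8 M^{2}$
$F{\left(K \right)} = \frac{8}{3} - \frac{K}{3}$
$T = 27483$ ($T = -3 + \frac{1}{3} \cdot 82458 = -3 + 27486 = 27483$)
$E{\left(g,f \right)} = \frac{3 f}{106}$ ($E{\left(g,f \right)} = - 3 \frac{f}{-106} = - 3 f \left(- \frac{1}{106}\right) = - 3 \left(- \frac{f}{106}\right) = \frac{3 f}{106}$)
$\frac{1}{T + E{\left(b{\left(13 \right)},F{\left(18 \right)} \right)}} = \frac{1}{27483 + \frac{3 \left(\frac{8}{3} - 6\right)}{106}} = \frac{1}{27483 + \frac{3}{106} \left(- \frac{10}{3}\right)} = \frac{1}{27483 - \frac{5}{53}} = \frac{1}{\frac{1456594}{53}} = \frac{53}{1456594}$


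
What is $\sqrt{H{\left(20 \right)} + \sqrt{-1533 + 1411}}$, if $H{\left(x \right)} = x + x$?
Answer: $\sqrt{40 + i \sqrt{122}} \approx 6.3835 + 0.86516 i$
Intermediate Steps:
$H{\left(x \right)} = 2 x$
$\sqrt{H{\left(20 \right)} + \sqrt{-1533 + 1411}} = \sqrt{2 \cdot 20 + \sqrt{-1533 + 1411}} = \sqrt{40 + \sqrt{-122}} = \sqrt{40 + i \sqrt{122}}$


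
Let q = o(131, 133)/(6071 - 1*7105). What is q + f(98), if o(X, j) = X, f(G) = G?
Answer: 101201/1034 ≈ 97.873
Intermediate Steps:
q = -131/1034 (q = 131/(6071 - 1*7105) = 131/(6071 - 7105) = 131/(-1034) = 131*(-1/1034) = -131/1034 ≈ -0.12669)
q + f(98) = -131/1034 + 98 = 101201/1034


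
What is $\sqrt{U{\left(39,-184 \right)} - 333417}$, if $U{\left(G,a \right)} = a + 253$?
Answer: $2 i \sqrt{83337} \approx 577.36 i$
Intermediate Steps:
$U{\left(G,a \right)} = 253 + a$
$\sqrt{U{\left(39,-184 \right)} - 333417} = \sqrt{\left(253 - 184\right) - 333417} = \sqrt{69 - 333417} = \sqrt{-333348} = 2 i \sqrt{83337}$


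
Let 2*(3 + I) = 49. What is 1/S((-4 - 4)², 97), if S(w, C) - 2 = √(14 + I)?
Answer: -4/63 + √142/63 ≈ 0.12566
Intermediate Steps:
I = 43/2 (I = -3 + (½)*49 = -3 + 49/2 = 43/2 ≈ 21.500)
S(w, C) = 2 + √142/2 (S(w, C) = 2 + √(14 + 43/2) = 2 + √(71/2) = 2 + √142/2)
1/S((-4 - 4)², 97) = 1/(2 + √142/2)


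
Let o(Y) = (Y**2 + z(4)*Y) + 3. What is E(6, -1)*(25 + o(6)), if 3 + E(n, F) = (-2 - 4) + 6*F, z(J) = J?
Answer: -1320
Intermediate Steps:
E(n, F) = -9 + 6*F (E(n, F) = -3 + ((-2 - 4) + 6*F) = -3 + (-6 + 6*F) = -9 + 6*F)
o(Y) = 3 + Y**2 + 4*Y (o(Y) = (Y**2 + 4*Y) + 3 = 3 + Y**2 + 4*Y)
E(6, -1)*(25 + o(6)) = (-9 + 6*(-1))*(25 + (3 + 6**2 + 4*6)) = (-9 - 6)*(25 + (3 + 36 + 24)) = -15*(25 + 63) = -15*88 = -1320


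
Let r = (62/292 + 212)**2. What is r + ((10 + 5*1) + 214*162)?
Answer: 1699249117/21316 ≈ 79717.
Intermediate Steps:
r = 959946289/21316 (r = (62*(1/292) + 212)**2 = (31/146 + 212)**2 = (30983/146)**2 = 959946289/21316 ≈ 45034.)
r + ((10 + 5*1) + 214*162) = 959946289/21316 + ((10 + 5*1) + 214*162) = 959946289/21316 + ((10 + 5) + 34668) = 959946289/21316 + (15 + 34668) = 959946289/21316 + 34683 = 1699249117/21316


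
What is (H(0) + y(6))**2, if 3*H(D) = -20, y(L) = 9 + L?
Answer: 625/9 ≈ 69.444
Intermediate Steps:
H(D) = -20/3 (H(D) = (1/3)*(-20) = -20/3)
(H(0) + y(6))**2 = (-20/3 + (9 + 6))**2 = (-20/3 + 15)**2 = (25/3)**2 = 625/9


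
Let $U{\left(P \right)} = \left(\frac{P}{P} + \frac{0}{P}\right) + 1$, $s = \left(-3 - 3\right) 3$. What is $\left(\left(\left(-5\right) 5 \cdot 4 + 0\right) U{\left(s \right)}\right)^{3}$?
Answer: $-8000000$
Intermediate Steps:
$s = -18$ ($s = \left(-6\right) 3 = -18$)
$U{\left(P \right)} = 2$ ($U{\left(P \right)} = \left(1 + 0\right) + 1 = 1 + 1 = 2$)
$\left(\left(\left(-5\right) 5 \cdot 4 + 0\right) U{\left(s \right)}\right)^{3} = \left(\left(\left(-5\right) 5 \cdot 4 + 0\right) 2\right)^{3} = \left(\left(\left(-25\right) 4 + 0\right) 2\right)^{3} = \left(\left(-100 + 0\right) 2\right)^{3} = \left(\left(-100\right) 2\right)^{3} = \left(-200\right)^{3} = -8000000$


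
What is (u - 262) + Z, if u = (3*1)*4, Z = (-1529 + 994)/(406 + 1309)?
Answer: -85857/343 ≈ -250.31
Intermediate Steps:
Z = -107/343 (Z = -535/1715 = -535*1/1715 = -107/343 ≈ -0.31195)
u = 12 (u = 3*4 = 12)
(u - 262) + Z = (12 - 262) - 107/343 = -250 - 107/343 = -85857/343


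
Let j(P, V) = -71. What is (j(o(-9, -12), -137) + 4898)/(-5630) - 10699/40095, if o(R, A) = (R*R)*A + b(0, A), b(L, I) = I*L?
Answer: -50754787/45146970 ≈ -1.1242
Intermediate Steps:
o(R, A) = A*R**2 (o(R, A) = (R*R)*A + A*0 = R**2*A + 0 = A*R**2 + 0 = A*R**2)
(j(o(-9, -12), -137) + 4898)/(-5630) - 10699/40095 = (-71 + 4898)/(-5630) - 10699/40095 = 4827*(-1/5630) - 10699*1/40095 = -4827/5630 - 10699/40095 = -50754787/45146970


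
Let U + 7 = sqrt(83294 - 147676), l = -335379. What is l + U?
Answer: -335386 + I*sqrt(64382) ≈ -3.3539e+5 + 253.74*I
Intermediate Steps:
U = -7 + I*sqrt(64382) (U = -7 + sqrt(83294 - 147676) = -7 + sqrt(-64382) = -7 + I*sqrt(64382) ≈ -7.0 + 253.74*I)
l + U = -335379 + (-7 + I*sqrt(64382)) = -335386 + I*sqrt(64382)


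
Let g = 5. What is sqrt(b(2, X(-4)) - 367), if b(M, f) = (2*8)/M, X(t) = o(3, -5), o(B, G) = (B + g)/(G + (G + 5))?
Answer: I*sqrt(359) ≈ 18.947*I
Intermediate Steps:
o(B, G) = (5 + B)/(5 + 2*G) (o(B, G) = (B + 5)/(G + (G + 5)) = (5 + B)/(G + (5 + G)) = (5 + B)/(5 + 2*G))
X(t) = -8/5 (X(t) = (5 + 3)/(5 + 2*(-5)) = 8/(5 - 10) = 8/(-5) = -1/5*8 = -8/5)
b(M, f) = 16/M
sqrt(b(2, X(-4)) - 367) = sqrt(16/2 - 367) = sqrt(16*(1/2) - 367) = sqrt(8 - 367) = sqrt(-359) = I*sqrt(359)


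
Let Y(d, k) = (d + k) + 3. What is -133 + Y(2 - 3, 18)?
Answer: -113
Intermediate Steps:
Y(d, k) = 3 + d + k
-133 + Y(2 - 3, 18) = -133 + (3 + (2 - 3) + 18) = -133 + (3 - 1 + 18) = -133 + 20 = -113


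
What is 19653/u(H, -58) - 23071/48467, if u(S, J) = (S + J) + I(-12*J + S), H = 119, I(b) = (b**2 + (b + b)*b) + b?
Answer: -15013564390/32207145439 ≈ -0.46616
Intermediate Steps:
I(b) = b + 3*b**2 (I(b) = (b**2 + (2*b)*b) + b = (b**2 + 2*b**2) + b = 3*b**2 + b = b + 3*b**2)
u(S, J) = J + S + (S - 12*J)*(1 - 36*J + 3*S) (u(S, J) = (S + J) + (-12*J + S)*(1 + 3*(-12*J + S)) = (J + S) + (S - 12*J)*(1 + 3*(S - 12*J)) = (J + S) + (S - 12*J)*(1 + (-36*J + 3*S)) = (J + S) + (S - 12*J)*(1 - 36*J + 3*S) = J + S + (S - 12*J)*(1 - 36*J + 3*S))
19653/u(H, -58) - 23071/48467 = 19653/(-58 + 119 + (-1*119 + 12*(-58))*(-1 - 3*119 + 36*(-58))) - 23071/48467 = 19653/(-58 + 119 + (-119 - 696)*(-1 - 357 - 2088)) - 23071*1/48467 = 19653/(-58 + 119 - 815*(-2446)) - 23071/48467 = 19653/(-58 + 119 + 1993490) - 23071/48467 = 19653/1993551 - 23071/48467 = 19653*(1/1993551) - 23071/48467 = 6551/664517 - 23071/48467 = -15013564390/32207145439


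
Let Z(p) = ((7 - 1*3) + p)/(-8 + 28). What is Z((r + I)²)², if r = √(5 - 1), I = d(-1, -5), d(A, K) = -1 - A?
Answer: 4/25 ≈ 0.16000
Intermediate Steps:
I = 0 (I = -1 - 1*(-1) = -1 + 1 = 0)
r = 2 (r = √4 = 2)
Z(p) = ⅕ + p/20 (Z(p) = ((7 - 3) + p)/20 = (4 + p)*(1/20) = ⅕ + p/20)
Z((r + I)²)² = (⅕ + (2 + 0)²/20)² = (⅕ + (1/20)*2²)² = (⅕ + (1/20)*4)² = (⅕ + ⅕)² = (⅖)² = 4/25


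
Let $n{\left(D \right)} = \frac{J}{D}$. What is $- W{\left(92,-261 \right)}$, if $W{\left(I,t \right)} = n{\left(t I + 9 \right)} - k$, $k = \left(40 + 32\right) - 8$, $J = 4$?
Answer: $\frac{1536196}{24003} \approx 64.0$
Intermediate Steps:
$k = 64$ ($k = 72 - 8 = 64$)
$n{\left(D \right)} = \frac{4}{D}$
$W{\left(I,t \right)} = -64 + \frac{4}{9 + I t}$ ($W{\left(I,t \right)} = \frac{4}{t I + 9} - 64 = \frac{4}{I t + 9} - 64 = \frac{4}{9 + I t} - 64 = -64 + \frac{4}{9 + I t}$)
$- W{\left(92,-261 \right)} = - (-64 + \frac{4}{9 + 92 \left(-261\right)}) = - (-64 + \frac{4}{9 - 24012}) = - (-64 + \frac{4}{-24003}) = - (-64 + 4 \left(- \frac{1}{24003}\right)) = - (-64 - \frac{4}{24003}) = \left(-1\right) \left(- \frac{1536196}{24003}\right) = \frac{1536196}{24003}$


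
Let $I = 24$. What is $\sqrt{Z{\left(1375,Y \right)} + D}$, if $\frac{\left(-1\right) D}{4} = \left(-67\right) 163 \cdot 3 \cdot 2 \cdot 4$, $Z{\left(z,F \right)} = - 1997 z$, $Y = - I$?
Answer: $i \sqrt{1697459} \approx 1302.9 i$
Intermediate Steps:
$Y = -24$ ($Y = \left(-1\right) 24 = -24$)
$D = 1048416$ ($D = - 4 \left(-67\right) 163 \cdot 3 \cdot 2 \cdot 4 = - 4 \left(- 10921 \cdot 6 \cdot 4\right) = - 4 \left(\left(-10921\right) 24\right) = \left(-4\right) \left(-262104\right) = 1048416$)
$\sqrt{Z{\left(1375,Y \right)} + D} = \sqrt{\left(-1997\right) 1375 + 1048416} = \sqrt{-2745875 + 1048416} = \sqrt{-1697459} = i \sqrt{1697459}$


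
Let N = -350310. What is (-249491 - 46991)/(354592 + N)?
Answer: -148241/2141 ≈ -69.239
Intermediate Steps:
(-249491 - 46991)/(354592 + N) = (-249491 - 46991)/(354592 - 350310) = -296482/4282 = -296482*1/4282 = -148241/2141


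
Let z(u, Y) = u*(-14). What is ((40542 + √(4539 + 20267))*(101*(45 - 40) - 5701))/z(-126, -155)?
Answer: -5851562/49 - 433*√24806/147 ≈ -1.1988e+5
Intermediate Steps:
z(u, Y) = -14*u
((40542 + √(4539 + 20267))*(101*(45 - 40) - 5701))/z(-126, -155) = ((40542 + √(4539 + 20267))*(101*(45 - 40) - 5701))/((-14*(-126))) = ((40542 + √24806)*(101*5 - 5701))/1764 = ((40542 + √24806)*(505 - 5701))*(1/1764) = ((40542 + √24806)*(-5196))*(1/1764) = (-210656232 - 5196*√24806)*(1/1764) = -5851562/49 - 433*√24806/147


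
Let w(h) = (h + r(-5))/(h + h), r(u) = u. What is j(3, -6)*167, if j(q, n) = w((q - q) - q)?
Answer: 668/3 ≈ 222.67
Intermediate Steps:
w(h) = (-5 + h)/(2*h) (w(h) = (h - 5)/(h + h) = (-5 + h)/((2*h)) = (-5 + h)*(1/(2*h)) = (-5 + h)/(2*h))
j(q, n) = -(-5 - q)/(2*q) (j(q, n) = (-5 + ((q - q) - q))/(2*((q - q) - q)) = (-5 + (0 - q))/(2*(0 - q)) = (-5 - q)/(2*((-q))) = (-1/q)*(-5 - q)/2 = -(-5 - q)/(2*q))
j(3, -6)*167 = ((1/2)*(5 + 3)/3)*167 = ((1/2)*(1/3)*8)*167 = (4/3)*167 = 668/3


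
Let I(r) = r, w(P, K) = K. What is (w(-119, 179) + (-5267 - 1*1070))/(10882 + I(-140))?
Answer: -3079/5371 ≈ -0.57326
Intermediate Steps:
(w(-119, 179) + (-5267 - 1*1070))/(10882 + I(-140)) = (179 + (-5267 - 1*1070))/(10882 - 140) = (179 + (-5267 - 1070))/10742 = (179 - 6337)*(1/10742) = -6158*1/10742 = -3079/5371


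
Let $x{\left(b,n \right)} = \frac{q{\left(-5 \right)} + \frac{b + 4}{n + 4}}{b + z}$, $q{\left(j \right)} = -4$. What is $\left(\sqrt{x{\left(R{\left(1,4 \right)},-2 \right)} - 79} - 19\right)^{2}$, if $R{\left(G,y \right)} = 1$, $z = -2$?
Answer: $\frac{\left(38 - i \sqrt{310}\right)^{2}}{4} \approx 283.5 - 334.53 i$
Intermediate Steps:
$x{\left(b,n \right)} = \frac{-4 + \frac{4 + b}{4 + n}}{-2 + b}$ ($x{\left(b,n \right)} = \frac{-4 + \frac{b + 4}{n + 4}}{b - 2} = \frac{-4 + \frac{4 + b}{4 + n}}{-2 + b}$)
$\left(\sqrt{x{\left(R{\left(1,4 \right)},-2 \right)} - 79} - 19\right)^{2} = \left(\sqrt{\frac{-12 + 1 - -8}{-8 - -4 + 4 \cdot 1 + 1 \left(-2\right)} - 79} - 19\right)^{2} = \left(\sqrt{\frac{-12 + 1 + 8}{-8 + 4 + 4 - 2} - 79} - 19\right)^{2} = \left(\sqrt{\frac{1}{-2} \left(-3\right) - 79} - 19\right)^{2} = \left(\sqrt{\left(- \frac{1}{2}\right) \left(-3\right) - 79} - 19\right)^{2} = \left(\sqrt{\frac{3}{2} - 79} - 19\right)^{2} = \left(\sqrt{- \frac{155}{2}} - 19\right)^{2} = \left(\frac{i \sqrt{310}}{2} - 19\right)^{2} = \left(-19 + \frac{i \sqrt{310}}{2}\right)^{2}$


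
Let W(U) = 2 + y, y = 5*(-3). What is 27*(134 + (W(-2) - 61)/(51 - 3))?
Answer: 28611/8 ≈ 3576.4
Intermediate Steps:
y = -15
W(U) = -13 (W(U) = 2 - 15 = -13)
27*(134 + (W(-2) - 61)/(51 - 3)) = 27*(134 + (-13 - 61)/(51 - 3)) = 27*(134 - 74/48) = 27*(134 - 74*1/48) = 27*(134 - 37/24) = 27*(3179/24) = 28611/8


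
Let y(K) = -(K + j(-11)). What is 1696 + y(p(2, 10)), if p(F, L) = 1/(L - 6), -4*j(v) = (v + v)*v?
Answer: 7025/4 ≈ 1756.3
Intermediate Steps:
j(v) = -v²/2 (j(v) = -(v + v)*v/4 = -2*v*v/4 = -v²/2)
p(F, L) = 1/(-6 + L)
y(K) = 121/2 - K (y(K) = -(K - ½*(-11)²) = -(K - ½*121) = -(K - 121/2) = -(-121/2 + K) = 121/2 - K)
1696 + y(p(2, 10)) = 1696 + (121/2 - 1/(-6 + 10)) = 1696 + (121/2 - 1/4) = 1696 + (121/2 - 1*¼) = 1696 + (121/2 - ¼) = 1696 + 241/4 = 7025/4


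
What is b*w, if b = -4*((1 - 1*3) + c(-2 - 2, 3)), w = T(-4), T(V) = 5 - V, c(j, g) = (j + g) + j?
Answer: 252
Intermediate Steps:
c(j, g) = g + 2*j (c(j, g) = (g + j) + j = g + 2*j)
w = 9 (w = 5 - 1*(-4) = 5 + 4 = 9)
b = 28 (b = -4*((1 - 1*3) + (3 + 2*(-2 - 2))) = -4*((1 - 3) + (3 + 2*(-4))) = -4*(-2 + (3 - 8)) = -4*(-2 - 5) = -4*(-7) = 28)
b*w = 28*9 = 252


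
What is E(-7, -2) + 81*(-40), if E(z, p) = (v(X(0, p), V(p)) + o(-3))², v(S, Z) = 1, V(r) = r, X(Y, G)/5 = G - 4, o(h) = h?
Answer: -3236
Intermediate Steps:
X(Y, G) = -20 + 5*G (X(Y, G) = 5*(G - 4) = 5*(-4 + G) = -20 + 5*G)
E(z, p) = 4 (E(z, p) = (1 - 3)² = (-2)² = 4)
E(-7, -2) + 81*(-40) = 4 + 81*(-40) = 4 - 3240 = -3236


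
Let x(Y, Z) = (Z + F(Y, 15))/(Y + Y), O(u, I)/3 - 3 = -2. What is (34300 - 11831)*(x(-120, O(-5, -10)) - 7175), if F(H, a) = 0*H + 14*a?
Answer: -12898801299/80 ≈ -1.6123e+8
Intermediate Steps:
F(H, a) = 14*a (F(H, a) = 0 + 14*a = 14*a)
O(u, I) = 3 (O(u, I) = 9 + 3*(-2) = 9 - 6 = 3)
x(Y, Z) = (210 + Z)/(2*Y) (x(Y, Z) = (Z + 14*15)/(Y + Y) = (Z + 210)/((2*Y)) = (210 + Z)*(1/(2*Y)) = (210 + Z)/(2*Y))
(34300 - 11831)*(x(-120, O(-5, -10)) - 7175) = (34300 - 11831)*((1/2)*(210 + 3)/(-120) - 7175) = 22469*((1/2)*(-1/120)*213 - 7175) = 22469*(-71/80 - 7175) = 22469*(-574071/80) = -12898801299/80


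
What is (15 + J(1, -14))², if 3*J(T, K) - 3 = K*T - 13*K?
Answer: 5184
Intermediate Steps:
J(T, K) = 1 - 13*K/3 + K*T/3 (J(T, K) = 1 + (K*T - 13*K)/3 = 1 + (-13*K + K*T)/3 = 1 + (-13*K/3 + K*T/3) = 1 - 13*K/3 + K*T/3)
(15 + J(1, -14))² = (15 + (1 - 13/3*(-14) + (⅓)*(-14)*1))² = (15 + (1 + 182/3 - 14/3))² = (15 + 57)² = 72² = 5184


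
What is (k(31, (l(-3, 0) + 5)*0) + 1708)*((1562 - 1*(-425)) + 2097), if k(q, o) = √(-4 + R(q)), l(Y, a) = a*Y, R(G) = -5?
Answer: 6975472 + 12252*I ≈ 6.9755e+6 + 12252.0*I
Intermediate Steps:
l(Y, a) = Y*a
k(q, o) = 3*I (k(q, o) = √(-4 - 5) = √(-9) = 3*I)
(k(31, (l(-3, 0) + 5)*0) + 1708)*((1562 - 1*(-425)) + 2097) = (3*I + 1708)*((1562 - 1*(-425)) + 2097) = (1708 + 3*I)*((1562 + 425) + 2097) = (1708 + 3*I)*(1987 + 2097) = (1708 + 3*I)*4084 = 6975472 + 12252*I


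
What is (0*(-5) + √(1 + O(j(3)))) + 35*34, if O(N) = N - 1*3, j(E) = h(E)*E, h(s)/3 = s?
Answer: 1195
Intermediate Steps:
h(s) = 3*s
j(E) = 3*E² (j(E) = (3*E)*E = 3*E²)
O(N) = -3 + N (O(N) = N - 3 = -3 + N)
(0*(-5) + √(1 + O(j(3)))) + 35*34 = (0*(-5) + √(1 + (-3 + 3*3²))) + 35*34 = (0 + √(1 + (-3 + 3*9))) + 1190 = (0 + √(1 + (-3 + 27))) + 1190 = (0 + √(1 + 24)) + 1190 = (0 + √25) + 1190 = (0 + 5) + 1190 = 5 + 1190 = 1195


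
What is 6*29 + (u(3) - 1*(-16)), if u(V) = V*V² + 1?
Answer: 218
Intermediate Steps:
u(V) = 1 + V³ (u(V) = V³ + 1 = 1 + V³)
6*29 + (u(3) - 1*(-16)) = 6*29 + ((1 + 3³) - 1*(-16)) = 174 + ((1 + 27) + 16) = 174 + (28 + 16) = 174 + 44 = 218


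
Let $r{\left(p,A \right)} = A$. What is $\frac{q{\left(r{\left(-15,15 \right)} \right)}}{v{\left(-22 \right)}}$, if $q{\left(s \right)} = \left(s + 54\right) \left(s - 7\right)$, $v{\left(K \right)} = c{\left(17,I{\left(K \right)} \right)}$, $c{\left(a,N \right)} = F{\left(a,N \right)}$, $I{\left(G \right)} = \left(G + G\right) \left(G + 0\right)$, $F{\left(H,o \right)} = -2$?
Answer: $-276$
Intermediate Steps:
$I{\left(G \right)} = 2 G^{2}$ ($I{\left(G \right)} = 2 G G = 2 G^{2}$)
$c{\left(a,N \right)} = -2$
$v{\left(K \right)} = -2$
$q{\left(s \right)} = \left(-7 + s\right) \left(54 + s\right)$ ($q{\left(s \right)} = \left(54 + s\right) \left(-7 + s\right) = \left(-7 + s\right) \left(54 + s\right)$)
$\frac{q{\left(r{\left(-15,15 \right)} \right)}}{v{\left(-22 \right)}} = \frac{-378 + 15^{2} + 47 \cdot 15}{-2} = \left(-378 + 225 + 705\right) \left(- \frac{1}{2}\right) = 552 \left(- \frac{1}{2}\right) = -276$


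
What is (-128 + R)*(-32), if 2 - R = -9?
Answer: 3744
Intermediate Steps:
R = 11 (R = 2 - 1*(-9) = 2 + 9 = 11)
(-128 + R)*(-32) = (-128 + 11)*(-32) = -117*(-32) = 3744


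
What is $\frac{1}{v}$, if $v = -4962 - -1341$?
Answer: $- \frac{1}{3621} \approx -0.00027617$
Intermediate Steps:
$v = -3621$ ($v = -4962 + 1341 = -3621$)
$\frac{1}{v} = \frac{1}{-3621} = - \frac{1}{3621}$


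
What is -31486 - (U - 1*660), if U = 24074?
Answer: -54900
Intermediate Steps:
-31486 - (U - 1*660) = -31486 - (24074 - 1*660) = -31486 - (24074 - 660) = -31486 - 1*23414 = -31486 - 23414 = -54900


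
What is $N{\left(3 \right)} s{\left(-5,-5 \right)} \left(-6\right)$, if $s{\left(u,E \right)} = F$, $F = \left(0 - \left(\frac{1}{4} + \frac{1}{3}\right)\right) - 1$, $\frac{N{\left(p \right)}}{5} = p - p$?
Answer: $0$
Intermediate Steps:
$N{\left(p \right)} = 0$ ($N{\left(p \right)} = 5 \left(p - p\right) = 5 \cdot 0 = 0$)
$F = - \frac{19}{12}$ ($F = \left(0 - \frac{7}{12}\right) - 1 = - \frac{7}{12} - 1 = - \frac{19}{12} \approx -1.5833$)
$s{\left(u,E \right)} = - \frac{19}{12}$
$N{\left(3 \right)} s{\left(-5,-5 \right)} \left(-6\right) = 0 \left(- \frac{19}{12}\right) \left(-6\right) = 0 \left(-6\right) = 0$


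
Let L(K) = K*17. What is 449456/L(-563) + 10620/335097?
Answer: -16723301468/356357043 ≈ -46.928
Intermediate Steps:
L(K) = 17*K
449456/L(-563) + 10620/335097 = 449456/((17*(-563))) + 10620/335097 = 449456/(-9571) + 10620*(1/335097) = 449456*(-1/9571) + 1180/37233 = -449456/9571 + 1180/37233 = -16723301468/356357043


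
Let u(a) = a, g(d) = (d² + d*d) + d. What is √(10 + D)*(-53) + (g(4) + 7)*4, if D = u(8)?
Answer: 172 - 159*√2 ≈ -52.860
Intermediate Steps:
g(d) = d + 2*d² (g(d) = (d² + d²) + d = 2*d² + d = d + 2*d²)
D = 8
√(10 + D)*(-53) + (g(4) + 7)*4 = √(10 + 8)*(-53) + (4*(1 + 2*4) + 7)*4 = √18*(-53) + (4*(1 + 8) + 7)*4 = (3*√2)*(-53) + (4*9 + 7)*4 = -159*√2 + (36 + 7)*4 = -159*√2 + 43*4 = -159*√2 + 172 = 172 - 159*√2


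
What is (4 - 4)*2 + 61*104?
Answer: 6344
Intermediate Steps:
(4 - 4)*2 + 61*104 = 0*2 + 6344 = 0 + 6344 = 6344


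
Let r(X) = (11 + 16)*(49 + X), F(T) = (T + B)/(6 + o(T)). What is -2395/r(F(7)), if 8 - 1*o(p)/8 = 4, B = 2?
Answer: -91010/50517 ≈ -1.8016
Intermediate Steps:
o(p) = 32 (o(p) = 64 - 8*4 = 64 - 32 = 32)
F(T) = 1/19 + T/38 (F(T) = (T + 2)/(6 + 32) = (2 + T)/38 = (2 + T)*(1/38) = 1/19 + T/38)
r(X) = 1323 + 27*X (r(X) = 27*(49 + X) = 1323 + 27*X)
-2395/r(F(7)) = -2395/(1323 + 27*(1/19 + (1/38)*7)) = -2395/(1323 + 27*(1/19 + 7/38)) = -2395/(1323 + 27*(9/38)) = -2395/(1323 + 243/38) = -2395/50517/38 = -2395*38/50517 = -91010/50517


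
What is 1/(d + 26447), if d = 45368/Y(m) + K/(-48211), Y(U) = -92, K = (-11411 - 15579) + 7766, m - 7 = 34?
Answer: 1108853/28779468281 ≈ 3.8529e-5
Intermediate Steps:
m = 41 (m = 7 + 34 = 41)
K = -19224 (K = -26990 + 7766 = -19224)
d = -546367010/1108853 (d = 45368/(-92) - 19224/(-48211) = 45368*(-1/92) - 19224*(-1/48211) = -11342/23 + 19224/48211 = -546367010/1108853 ≈ -492.73)
1/(d + 26447) = 1/(-546367010/1108853 + 26447) = 1/(28779468281/1108853) = 1108853/28779468281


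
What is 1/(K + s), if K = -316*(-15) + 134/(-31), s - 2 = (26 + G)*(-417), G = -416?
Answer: 31/5188398 ≈ 5.9749e-6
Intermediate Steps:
s = 162632 (s = 2 + (26 - 416)*(-417) = 2 - 390*(-417) = 2 + 162630 = 162632)
K = 146806/31 (K = 4740 + 134*(-1/31) = 4740 - 134/31 = 146806/31 ≈ 4735.7)
1/(K + s) = 1/(146806/31 + 162632) = 1/(5188398/31) = 31/5188398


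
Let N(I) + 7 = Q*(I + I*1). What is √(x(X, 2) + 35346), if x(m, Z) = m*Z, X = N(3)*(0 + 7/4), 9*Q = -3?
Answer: √141258/2 ≈ 187.92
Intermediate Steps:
Q = -⅓ (Q = (⅑)*(-3) = -⅓ ≈ -0.33333)
N(I) = -7 - 2*I/3 (N(I) = -7 - (I + I*1)/3 = -7 - (I + I)/3 = -7 - 2*I/3)
X = -63/4 (X = (-7 - ⅔*3)*(0 + 7/4) = (-7 - 2)*(0 + 7*(¼)) = -9*(0 + 7/4) = -9*7/4 = -63/4 ≈ -15.750)
x(m, Z) = Z*m
√(x(X, 2) + 35346) = √(2*(-63/4) + 35346) = √(-63/2 + 35346) = √(70629/2) = √141258/2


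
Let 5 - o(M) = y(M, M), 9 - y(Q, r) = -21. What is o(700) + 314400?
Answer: 314375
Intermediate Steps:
y(Q, r) = 30 (y(Q, r) = 9 - 1*(-21) = 9 + 21 = 30)
o(M) = -25 (o(M) = 5 - 1*30 = 5 - 30 = -25)
o(700) + 314400 = -25 + 314400 = 314375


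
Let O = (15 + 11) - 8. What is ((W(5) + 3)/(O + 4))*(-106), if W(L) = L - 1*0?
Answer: -424/11 ≈ -38.545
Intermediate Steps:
W(L) = L (W(L) = L + 0 = L)
O = 18 (O = 26 - 8 = 18)
((W(5) + 3)/(O + 4))*(-106) = ((5 + 3)/(18 + 4))*(-106) = (8/22)*(-106) = (8*(1/22))*(-106) = (4/11)*(-106) = -424/11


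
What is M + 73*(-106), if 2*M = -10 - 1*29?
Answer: -15515/2 ≈ -7757.5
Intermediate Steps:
M = -39/2 (M = (-10 - 1*29)/2 = (-10 - 29)/2 = (½)*(-39) = -39/2 ≈ -19.500)
M + 73*(-106) = -39/2 + 73*(-106) = -39/2 - 7738 = -15515/2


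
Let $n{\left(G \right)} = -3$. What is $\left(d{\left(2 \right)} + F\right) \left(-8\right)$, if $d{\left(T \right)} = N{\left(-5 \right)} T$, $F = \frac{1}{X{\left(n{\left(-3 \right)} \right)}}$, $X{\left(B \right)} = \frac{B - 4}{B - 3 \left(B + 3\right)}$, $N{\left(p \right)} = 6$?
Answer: $- \frac{696}{7} \approx -99.429$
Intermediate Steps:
$X{\left(B \right)} = \frac{-4 + B}{-9 - 2 B}$ ($X{\left(B \right)} = \frac{-4 + B}{B - 3 \left(3 + B\right)} = \frac{-4 + B}{B - \left(9 + 3 B\right)} = \frac{-4 + B}{-9 - 2 B}$)
$F = \frac{3}{7}$ ($F = \frac{1}{\frac{1}{9 + 2 \left(-3\right)} \left(4 - -3\right)} = \frac{1}{\frac{1}{9 - 6} \left(4 + 3\right)} = \frac{1}{\frac{1}{3} \cdot 7} = \frac{1}{\frac{7}{3}} = \frac{3}{7} \approx 0.42857$)
$d{\left(T \right)} = 6 T$
$\left(d{\left(2 \right)} + F\right) \left(-8\right) = \left(6 \cdot 2 + \frac{3}{7}\right) \left(-8\right) = \left(12 + \frac{3}{7}\right) \left(-8\right) = \frac{87}{7} \left(-8\right) = - \frac{696}{7}$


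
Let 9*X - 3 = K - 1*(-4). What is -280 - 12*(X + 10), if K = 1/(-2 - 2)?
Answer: -409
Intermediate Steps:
K = -1/4 (K = 1/(-4) = -1/4 ≈ -0.25000)
X = 3/4 (X = 1/3 + (-1/4 - 1*(-4))/9 = 1/3 + (-1/4 + 4)/9 = 1/3 + (1/9)*(15/4) = 1/3 + 5/12 = 3/4 ≈ 0.75000)
-280 - 12*(X + 10) = -280 - 12*(3/4 + 10) = -280 - 12*43/4 = -280 - 1*129 = -280 - 129 = -409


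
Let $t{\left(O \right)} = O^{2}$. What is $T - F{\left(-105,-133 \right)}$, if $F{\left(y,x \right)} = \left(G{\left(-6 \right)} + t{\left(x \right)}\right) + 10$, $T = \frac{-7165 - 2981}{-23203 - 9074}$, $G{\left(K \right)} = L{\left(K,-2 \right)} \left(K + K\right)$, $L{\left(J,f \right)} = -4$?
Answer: $- \frac{190936591}{10759} \approx -17747.0$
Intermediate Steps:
$G{\left(K \right)} = - 8 K$ ($G{\left(K \right)} = - 4 \left(K + K\right) = - 4 \cdot 2 K = - 8 K$)
$T = \frac{3382}{10759}$ ($T = - \frac{10146}{-32277} = \left(-10146\right) \left(- \frac{1}{32277}\right) = \frac{3382}{10759} \approx 0.31434$)
$F{\left(y,x \right)} = 58 + x^{2}$ ($F{\left(y,x \right)} = \left(\left(-8\right) \left(-6\right) + x^{2}\right) + 10 = \left(48 + x^{2}\right) + 10 = 58 + x^{2}$)
$T - F{\left(-105,-133 \right)} = \frac{3382}{10759} - \left(58 + \left(-133\right)^{2}\right) = \frac{3382}{10759} - \left(58 + 17689\right) = \frac{3382}{10759} - 17747 = - \frac{190936591}{10759}$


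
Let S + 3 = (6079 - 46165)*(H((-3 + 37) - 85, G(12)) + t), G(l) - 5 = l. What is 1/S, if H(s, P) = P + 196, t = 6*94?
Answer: -1/31146825 ≈ -3.2106e-8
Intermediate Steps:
G(l) = 5 + l
t = 564
H(s, P) = 196 + P
S = -31146825 (S = -3 + (6079 - 46165)*((196 + (5 + 12)) + 564) = -3 - 40086*((196 + 17) + 564) = -3 - 40086*(213 + 564) = -3 - 40086*777 = -3 - 31146822 = -31146825)
1/S = 1/(-31146825) = -1/31146825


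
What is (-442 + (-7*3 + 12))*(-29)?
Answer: 13079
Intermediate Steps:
(-442 + (-7*3 + 12))*(-29) = (-442 + (-21 + 12))*(-29) = (-442 - 9)*(-29) = -451*(-29) = 13079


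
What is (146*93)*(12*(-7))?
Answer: -1140552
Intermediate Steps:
(146*93)*(12*(-7)) = 13578*(-84) = -1140552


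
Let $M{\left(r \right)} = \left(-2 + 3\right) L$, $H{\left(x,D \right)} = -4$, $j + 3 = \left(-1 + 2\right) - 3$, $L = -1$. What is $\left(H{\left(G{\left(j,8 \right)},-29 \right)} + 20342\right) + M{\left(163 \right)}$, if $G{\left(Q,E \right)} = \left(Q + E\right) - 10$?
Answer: $20337$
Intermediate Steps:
$j = -5$ ($j = -3 + \left(\left(-1 + 2\right) - 3\right) = -3 + \left(1 - 3\right) = -3 - 2 = -5$)
$G{\left(Q,E \right)} = -10 + E + Q$ ($G{\left(Q,E \right)} = \left(E + Q\right) - 10 = -10 + E + Q$)
$M{\left(r \right)} = -1$ ($M{\left(r \right)} = \left(-2 + 3\right) \left(-1\right) = 1 \left(-1\right) = -1$)
$\left(H{\left(G{\left(j,8 \right)},-29 \right)} + 20342\right) + M{\left(163 \right)} = \left(-4 + 20342\right) - 1 = 20338 - 1 = 20337$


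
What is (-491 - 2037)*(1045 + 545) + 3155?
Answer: -4016365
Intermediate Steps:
(-491 - 2037)*(1045 + 545) + 3155 = -2528*1590 + 3155 = -4019520 + 3155 = -4016365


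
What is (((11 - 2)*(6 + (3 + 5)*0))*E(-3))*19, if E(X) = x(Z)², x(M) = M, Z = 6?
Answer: 36936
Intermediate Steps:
E(X) = 36 (E(X) = 6² = 36)
(((11 - 2)*(6 + (3 + 5)*0))*E(-3))*19 = (((11 - 2)*(6 + (3 + 5)*0))*36)*19 = ((9*(6 + 8*0))*36)*19 = ((9*(6 + 0))*36)*19 = ((9*6)*36)*19 = (54*36)*19 = 1944*19 = 36936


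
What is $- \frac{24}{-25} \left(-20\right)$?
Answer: $- \frac{96}{5} \approx -19.2$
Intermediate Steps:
$- \frac{24}{-25} \left(-20\right) = \left(-24\right) \left(- \frac{1}{25}\right) \left(-20\right) = \frac{24}{25} \left(-20\right) = - \frac{96}{5}$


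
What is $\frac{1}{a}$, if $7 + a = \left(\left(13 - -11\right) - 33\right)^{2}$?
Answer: $\frac{1}{74} \approx 0.013514$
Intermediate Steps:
$a = 74$ ($a = -7 + \left(\left(13 - -11\right) - 33\right)^{2} = -7 + \left(\left(13 + 11\right) - 33\right)^{2} = -7 + \left(24 - 33\right)^{2} = -7 + \left(-9\right)^{2} = -7 + 81 = 74$)
$\frac{1}{a} = \frac{1}{74}$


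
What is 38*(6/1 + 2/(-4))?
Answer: 209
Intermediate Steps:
38*(6/1 + 2/(-4)) = 38*(6*1 + 2*(-1/4)) = 38*(6 - 1/2) = 38*(11/2) = 209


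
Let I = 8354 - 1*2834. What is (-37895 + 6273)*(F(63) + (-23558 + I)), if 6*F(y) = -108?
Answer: 570966832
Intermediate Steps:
F(y) = -18 (F(y) = (⅙)*(-108) = -18)
I = 5520 (I = 8354 - 2834 = 5520)
(-37895 + 6273)*(F(63) + (-23558 + I)) = (-37895 + 6273)*(-18 + (-23558 + 5520)) = -31622*(-18 - 18038) = -31622*(-18056) = 570966832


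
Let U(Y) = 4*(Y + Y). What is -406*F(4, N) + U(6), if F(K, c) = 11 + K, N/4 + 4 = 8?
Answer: -6042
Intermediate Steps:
U(Y) = 8*Y (U(Y) = 4*(2*Y) = 8*Y)
N = 16 (N = -16 + 4*8 = -16 + 32 = 16)
-406*F(4, N) + U(6) = -406*(11 + 4) + 8*6 = -406*15 + 48 = -6090 + 48 = -6042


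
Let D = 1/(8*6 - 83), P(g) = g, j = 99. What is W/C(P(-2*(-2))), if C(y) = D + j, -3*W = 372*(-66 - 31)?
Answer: 105245/866 ≈ 121.53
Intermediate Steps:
W = 12028 (W = -124*(-66 - 31) = -124*(-97) = -⅓*(-36084) = 12028)
D = -1/35 (D = 1/(48 - 83) = 1/(-35) = -1/35 ≈ -0.028571)
C(y) = 3464/35 (C(y) = -1/35 + 99 = 3464/35)
W/C(P(-2*(-2))) = 12028/(3464/35) = 12028*(35/3464) = 105245/866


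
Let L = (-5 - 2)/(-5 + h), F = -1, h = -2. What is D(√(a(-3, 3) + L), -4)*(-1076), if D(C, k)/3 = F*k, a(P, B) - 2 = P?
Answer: -12912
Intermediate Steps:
a(P, B) = 2 + P
L = 1 (L = (-5 - 2)/(-5 - 2) = -7/(-7) = -7*(-⅐) = 1)
D(C, k) = -3*k (D(C, k) = 3*(-k) = -3*k)
D(√(a(-3, 3) + L), -4)*(-1076) = -3*(-4)*(-1076) = 12*(-1076) = -12912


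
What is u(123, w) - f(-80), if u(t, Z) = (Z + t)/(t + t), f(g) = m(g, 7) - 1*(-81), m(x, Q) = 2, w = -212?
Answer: -20507/246 ≈ -83.362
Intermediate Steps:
f(g) = 83 (f(g) = 2 - 1*(-81) = 2 + 81 = 83)
u(t, Z) = (Z + t)/(2*t) (u(t, Z) = (Z + t)/((2*t)) = (Z + t)*(1/(2*t)) = (Z + t)/(2*t))
u(123, w) - f(-80) = (1/2)*(-212 + 123)/123 - 1*83 = (1/2)*(1/123)*(-89) - 83 = -89/246 - 83 = -20507/246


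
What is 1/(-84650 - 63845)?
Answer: -1/148495 ≈ -6.7342e-6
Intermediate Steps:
1/(-84650 - 63845) = 1/(-148495) = -1/148495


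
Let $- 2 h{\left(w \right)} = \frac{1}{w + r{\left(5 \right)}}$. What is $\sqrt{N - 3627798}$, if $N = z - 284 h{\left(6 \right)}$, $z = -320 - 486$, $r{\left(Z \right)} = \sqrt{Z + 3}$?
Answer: $\frac{\sqrt{-10885741 - 3628604 \sqrt{2}}}{\sqrt{3 + \sqrt{2}}} \approx 1904.9 i$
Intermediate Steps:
$r{\left(Z \right)} = \sqrt{3 + Z}$
$h{\left(w \right)} = - \frac{1}{2 \left(w + 2 \sqrt{2}\right)}$ ($h{\left(w \right)} = - \frac{1}{2 \left(w + \sqrt{3 + 5}\right)} = - \frac{1}{2 \left(w + \sqrt{8}\right)} = - \frac{1}{2 \left(w + 2 \sqrt{2}\right)}$)
$z = -806$
$N = -806 + \frac{284}{12 + 4 \sqrt{2}}$ ($N = -806 - 284 \left(- \frac{1}{2 \cdot 6 + 4 \sqrt{2}}\right) = -806 - 284 \left(- \frac{1}{12 + 4 \sqrt{2}}\right) = -806 + \frac{284}{12 + 4 \sqrt{2}} \approx -789.92$)
$\sqrt{N - 3627798} = \sqrt{\left(- \frac{5429}{7} - \frac{71 \sqrt{2}}{7}\right) - 3627798} = \sqrt{- \frac{25400015}{7} - \frac{71 \sqrt{2}}{7}}$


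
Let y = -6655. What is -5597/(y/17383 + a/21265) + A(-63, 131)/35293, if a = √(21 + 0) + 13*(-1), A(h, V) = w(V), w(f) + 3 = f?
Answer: 1478571905650088492719578/101298534513758394853 + 35964179309361245*√21/20091512243116447 ≈ 14604.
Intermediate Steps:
w(f) = -3 + f
A(h, V) = -3 + V
a = -13 + √21 (a = √21 - 13 = -13 + √21 ≈ -8.4174)
-5597/(y/17383 + a/21265) + A(-63, 131)/35293 = -5597/(-6655/17383 + (-13 + √21)/21265) + (-3 + 131)/35293 = -5597/(-6655*1/17383 + (-13 + √21)*(1/21265)) + 128*(1/35293) = -5597/(-6655/17383 + (-13/21265 + √21/21265)) + 128/35293 = -5597/(-141744554/369649495 + √21/21265) + 128/35293 = 128/35293 - 5597/(-141744554/369649495 + √21/21265)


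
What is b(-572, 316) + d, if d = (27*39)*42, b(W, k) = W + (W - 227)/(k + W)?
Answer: 11176223/256 ≈ 43657.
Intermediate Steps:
b(W, k) = W + (-227 + W)/(W + k)
d = 44226 (d = 1053*42 = 44226)
b(-572, 316) + d = (-227 - 572 + (-572)**2 - 572*316)/(-572 + 316) + 44226 = (-227 - 572 + 327184 - 180752)/(-256) + 44226 = -1/256*145633 + 44226 = -145633/256 + 44226 = 11176223/256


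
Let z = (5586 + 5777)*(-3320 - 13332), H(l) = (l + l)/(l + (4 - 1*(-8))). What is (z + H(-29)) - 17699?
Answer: -3216984317/17 ≈ -1.8923e+8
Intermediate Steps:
H(l) = 2*l/(12 + l) (H(l) = (2*l)/(l + (4 + 8)) = (2*l)/(l + 12) = (2*l)/(12 + l) = 2*l/(12 + l))
z = -189216676 (z = 11363*(-16652) = -189216676)
(z + H(-29)) - 17699 = (-189216676 + 2*(-29)/(12 - 29)) - 17699 = (-189216676 + 2*(-29)/(-17)) - 17699 = (-189216676 + 2*(-29)*(-1/17)) - 17699 = (-189216676 + 58/17) - 17699 = -3216683434/17 - 17699 = -3216984317/17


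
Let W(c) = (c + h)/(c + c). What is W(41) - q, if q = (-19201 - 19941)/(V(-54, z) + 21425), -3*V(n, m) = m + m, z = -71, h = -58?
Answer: 8533843/5282194 ≈ 1.6156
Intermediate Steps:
V(n, m) = -2*m/3 (V(n, m) = -(m + m)/3 = -2*m/3)
q = -117426/64417 (q = (-19201 - 19941)/(-⅔*(-71) + 21425) = -39142/(142/3 + 21425) = -39142/64417/3 = -39142*3/64417 = -117426/64417 ≈ -1.8229)
W(c) = (-58 + c)/(2*c) (W(c) = (c - 58)/(c + c) = (-58 + c)/((2*c)) = (-58 + c)*(1/(2*c)) = (-58 + c)/(2*c))
W(41) - q = (½)*(-58 + 41)/41 - 1*(-117426/64417) = (½)*(1/41)*(-17) + 117426/64417 = -17/82 + 117426/64417 = 8533843/5282194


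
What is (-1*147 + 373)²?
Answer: 51076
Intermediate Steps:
(-1*147 + 373)² = (-147 + 373)² = 226² = 51076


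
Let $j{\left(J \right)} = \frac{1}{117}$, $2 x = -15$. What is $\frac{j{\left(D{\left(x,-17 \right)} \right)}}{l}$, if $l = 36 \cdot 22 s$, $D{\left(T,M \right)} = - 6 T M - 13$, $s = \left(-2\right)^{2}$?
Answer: $\frac{1}{370656} \approx 2.6979 \cdot 10^{-6}$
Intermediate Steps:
$x = - \frac{15}{2}$ ($x = \frac{1}{2} \left(-15\right) = - \frac{15}{2} \approx -7.5$)
$s = 4$
$D{\left(T,M \right)} = -13 - 6 M T$ ($D{\left(T,M \right)} = - 6 M T - 13 = -13 - 6 M T$)
$l = 3168$ ($l = 36 \cdot 22 \cdot 4 = 792 \cdot 4 = 3168$)
$j{\left(J \right)} = \frac{1}{117}$
$\frac{j{\left(D{\left(x,-17 \right)} \right)}}{l} = \frac{1}{117 \cdot 3168} = \frac{1}{117} \cdot \frac{1}{3168} = \frac{1}{370656}$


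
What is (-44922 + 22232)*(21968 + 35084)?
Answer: -1294509880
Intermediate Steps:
(-44922 + 22232)*(21968 + 35084) = -22690*57052 = -1294509880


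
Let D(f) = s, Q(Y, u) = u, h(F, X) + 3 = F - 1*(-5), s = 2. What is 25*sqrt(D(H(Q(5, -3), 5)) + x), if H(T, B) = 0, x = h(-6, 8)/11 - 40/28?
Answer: 100*sqrt(77)/77 ≈ 11.396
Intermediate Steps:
h(F, X) = 2 + F (h(F, X) = -3 + (F - 1*(-5)) = -3 + (F + 5) = -3 + (5 + F) = 2 + F)
x = -138/77 (x = (2 - 6)/11 - 40/28 = -4*1/11 - 40*1/28 = -4/11 - 10/7 = -138/77 ≈ -1.7922)
D(f) = 2
25*sqrt(D(H(Q(5, -3), 5)) + x) = 25*sqrt(2 - 138/77) = 25*sqrt(16/77) = 25*(4*sqrt(77)/77) = 100*sqrt(77)/77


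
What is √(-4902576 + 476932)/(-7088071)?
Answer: -2*I*√1106411/7088071 ≈ -0.0002968*I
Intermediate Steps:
√(-4902576 + 476932)/(-7088071) = √(-4425644)*(-1/7088071) = (2*I*√1106411)*(-1/7088071) = -2*I*√1106411/7088071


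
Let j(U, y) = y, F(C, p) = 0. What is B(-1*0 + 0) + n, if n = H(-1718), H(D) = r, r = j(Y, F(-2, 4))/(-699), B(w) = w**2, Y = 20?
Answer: 0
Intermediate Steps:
r = 0 (r = 0/(-699) = 0*(-1/699) = 0)
H(D) = 0
n = 0
B(-1*0 + 0) + n = (-1*0 + 0)**2 + 0 = (0 + 0)**2 + 0 = 0**2 + 0 = 0 + 0 = 0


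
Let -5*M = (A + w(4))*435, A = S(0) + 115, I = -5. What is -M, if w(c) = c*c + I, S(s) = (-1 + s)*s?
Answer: 10962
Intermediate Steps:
S(s) = s*(-1 + s)
A = 115 (A = 0*(-1 + 0) + 115 = 0*(-1) + 115 = 0 + 115 = 115)
w(c) = -5 + c² (w(c) = c*c - 5 = c² - 5 = -5 + c²)
M = -10962 (M = -(115 + (-5 + 4²))*435/5 = -(115 + (-5 + 16))*435/5 = -(115 + 11)*435/5 = -126*435/5 = -⅕*54810 = -10962)
-M = -1*(-10962) = 10962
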